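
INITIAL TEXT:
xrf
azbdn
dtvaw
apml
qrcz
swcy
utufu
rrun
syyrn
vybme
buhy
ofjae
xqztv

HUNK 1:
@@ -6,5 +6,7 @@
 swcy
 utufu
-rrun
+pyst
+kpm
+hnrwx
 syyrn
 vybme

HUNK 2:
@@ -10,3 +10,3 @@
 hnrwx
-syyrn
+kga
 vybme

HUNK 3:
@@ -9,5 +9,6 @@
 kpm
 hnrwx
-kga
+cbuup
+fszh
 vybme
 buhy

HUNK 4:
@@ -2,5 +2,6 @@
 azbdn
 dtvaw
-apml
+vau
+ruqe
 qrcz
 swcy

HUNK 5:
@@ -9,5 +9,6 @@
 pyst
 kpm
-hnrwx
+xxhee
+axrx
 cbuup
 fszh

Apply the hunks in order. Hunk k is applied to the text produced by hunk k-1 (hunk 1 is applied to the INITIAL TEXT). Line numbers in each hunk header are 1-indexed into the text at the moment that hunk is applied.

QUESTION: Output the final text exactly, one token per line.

Answer: xrf
azbdn
dtvaw
vau
ruqe
qrcz
swcy
utufu
pyst
kpm
xxhee
axrx
cbuup
fszh
vybme
buhy
ofjae
xqztv

Derivation:
Hunk 1: at line 6 remove [rrun] add [pyst,kpm,hnrwx] -> 15 lines: xrf azbdn dtvaw apml qrcz swcy utufu pyst kpm hnrwx syyrn vybme buhy ofjae xqztv
Hunk 2: at line 10 remove [syyrn] add [kga] -> 15 lines: xrf azbdn dtvaw apml qrcz swcy utufu pyst kpm hnrwx kga vybme buhy ofjae xqztv
Hunk 3: at line 9 remove [kga] add [cbuup,fszh] -> 16 lines: xrf azbdn dtvaw apml qrcz swcy utufu pyst kpm hnrwx cbuup fszh vybme buhy ofjae xqztv
Hunk 4: at line 2 remove [apml] add [vau,ruqe] -> 17 lines: xrf azbdn dtvaw vau ruqe qrcz swcy utufu pyst kpm hnrwx cbuup fszh vybme buhy ofjae xqztv
Hunk 5: at line 9 remove [hnrwx] add [xxhee,axrx] -> 18 lines: xrf azbdn dtvaw vau ruqe qrcz swcy utufu pyst kpm xxhee axrx cbuup fszh vybme buhy ofjae xqztv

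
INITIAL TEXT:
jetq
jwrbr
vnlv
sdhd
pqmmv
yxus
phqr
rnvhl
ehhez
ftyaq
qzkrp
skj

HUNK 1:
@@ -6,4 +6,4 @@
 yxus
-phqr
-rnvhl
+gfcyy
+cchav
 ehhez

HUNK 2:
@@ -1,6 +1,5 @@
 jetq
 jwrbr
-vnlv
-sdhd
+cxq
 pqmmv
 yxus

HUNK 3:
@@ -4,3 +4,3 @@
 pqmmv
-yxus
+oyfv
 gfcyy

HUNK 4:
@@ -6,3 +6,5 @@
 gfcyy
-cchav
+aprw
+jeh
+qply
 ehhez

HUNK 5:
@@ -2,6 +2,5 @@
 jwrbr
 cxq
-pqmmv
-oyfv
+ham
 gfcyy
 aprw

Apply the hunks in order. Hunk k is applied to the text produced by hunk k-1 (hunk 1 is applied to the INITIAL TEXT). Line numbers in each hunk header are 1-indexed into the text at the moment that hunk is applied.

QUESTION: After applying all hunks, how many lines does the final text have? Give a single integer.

Answer: 12

Derivation:
Hunk 1: at line 6 remove [phqr,rnvhl] add [gfcyy,cchav] -> 12 lines: jetq jwrbr vnlv sdhd pqmmv yxus gfcyy cchav ehhez ftyaq qzkrp skj
Hunk 2: at line 1 remove [vnlv,sdhd] add [cxq] -> 11 lines: jetq jwrbr cxq pqmmv yxus gfcyy cchav ehhez ftyaq qzkrp skj
Hunk 3: at line 4 remove [yxus] add [oyfv] -> 11 lines: jetq jwrbr cxq pqmmv oyfv gfcyy cchav ehhez ftyaq qzkrp skj
Hunk 4: at line 6 remove [cchav] add [aprw,jeh,qply] -> 13 lines: jetq jwrbr cxq pqmmv oyfv gfcyy aprw jeh qply ehhez ftyaq qzkrp skj
Hunk 5: at line 2 remove [pqmmv,oyfv] add [ham] -> 12 lines: jetq jwrbr cxq ham gfcyy aprw jeh qply ehhez ftyaq qzkrp skj
Final line count: 12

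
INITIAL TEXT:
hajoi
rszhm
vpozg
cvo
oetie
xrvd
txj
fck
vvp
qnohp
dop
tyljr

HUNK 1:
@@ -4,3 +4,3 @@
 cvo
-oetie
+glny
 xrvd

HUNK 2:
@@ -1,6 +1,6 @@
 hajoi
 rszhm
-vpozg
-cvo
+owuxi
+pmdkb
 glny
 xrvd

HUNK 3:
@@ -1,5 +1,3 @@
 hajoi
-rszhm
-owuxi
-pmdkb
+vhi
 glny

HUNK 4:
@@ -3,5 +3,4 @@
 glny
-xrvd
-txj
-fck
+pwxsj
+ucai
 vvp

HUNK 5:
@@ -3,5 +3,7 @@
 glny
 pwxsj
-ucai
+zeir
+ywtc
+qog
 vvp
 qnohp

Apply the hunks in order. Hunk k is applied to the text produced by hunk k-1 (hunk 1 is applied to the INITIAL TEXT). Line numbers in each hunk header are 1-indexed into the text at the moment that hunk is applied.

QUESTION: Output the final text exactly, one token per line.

Hunk 1: at line 4 remove [oetie] add [glny] -> 12 lines: hajoi rszhm vpozg cvo glny xrvd txj fck vvp qnohp dop tyljr
Hunk 2: at line 1 remove [vpozg,cvo] add [owuxi,pmdkb] -> 12 lines: hajoi rszhm owuxi pmdkb glny xrvd txj fck vvp qnohp dop tyljr
Hunk 3: at line 1 remove [rszhm,owuxi,pmdkb] add [vhi] -> 10 lines: hajoi vhi glny xrvd txj fck vvp qnohp dop tyljr
Hunk 4: at line 3 remove [xrvd,txj,fck] add [pwxsj,ucai] -> 9 lines: hajoi vhi glny pwxsj ucai vvp qnohp dop tyljr
Hunk 5: at line 3 remove [ucai] add [zeir,ywtc,qog] -> 11 lines: hajoi vhi glny pwxsj zeir ywtc qog vvp qnohp dop tyljr

Answer: hajoi
vhi
glny
pwxsj
zeir
ywtc
qog
vvp
qnohp
dop
tyljr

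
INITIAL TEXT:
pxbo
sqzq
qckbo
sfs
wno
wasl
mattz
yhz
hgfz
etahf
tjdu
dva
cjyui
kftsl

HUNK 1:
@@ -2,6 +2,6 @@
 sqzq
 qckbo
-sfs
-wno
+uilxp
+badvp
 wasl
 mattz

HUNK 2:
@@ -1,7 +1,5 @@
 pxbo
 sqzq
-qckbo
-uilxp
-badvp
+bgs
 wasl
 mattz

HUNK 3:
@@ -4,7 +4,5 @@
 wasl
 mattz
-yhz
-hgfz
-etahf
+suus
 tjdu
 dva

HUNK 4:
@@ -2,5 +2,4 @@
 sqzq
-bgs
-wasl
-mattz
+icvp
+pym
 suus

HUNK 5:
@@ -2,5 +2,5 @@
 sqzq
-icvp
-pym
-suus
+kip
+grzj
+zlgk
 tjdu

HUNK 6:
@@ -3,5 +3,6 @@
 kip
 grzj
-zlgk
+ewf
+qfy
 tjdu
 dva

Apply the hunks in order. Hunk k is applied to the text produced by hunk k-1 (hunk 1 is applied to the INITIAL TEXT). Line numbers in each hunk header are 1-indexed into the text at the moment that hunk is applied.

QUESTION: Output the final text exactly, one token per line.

Answer: pxbo
sqzq
kip
grzj
ewf
qfy
tjdu
dva
cjyui
kftsl

Derivation:
Hunk 1: at line 2 remove [sfs,wno] add [uilxp,badvp] -> 14 lines: pxbo sqzq qckbo uilxp badvp wasl mattz yhz hgfz etahf tjdu dva cjyui kftsl
Hunk 2: at line 1 remove [qckbo,uilxp,badvp] add [bgs] -> 12 lines: pxbo sqzq bgs wasl mattz yhz hgfz etahf tjdu dva cjyui kftsl
Hunk 3: at line 4 remove [yhz,hgfz,etahf] add [suus] -> 10 lines: pxbo sqzq bgs wasl mattz suus tjdu dva cjyui kftsl
Hunk 4: at line 2 remove [bgs,wasl,mattz] add [icvp,pym] -> 9 lines: pxbo sqzq icvp pym suus tjdu dva cjyui kftsl
Hunk 5: at line 2 remove [icvp,pym,suus] add [kip,grzj,zlgk] -> 9 lines: pxbo sqzq kip grzj zlgk tjdu dva cjyui kftsl
Hunk 6: at line 3 remove [zlgk] add [ewf,qfy] -> 10 lines: pxbo sqzq kip grzj ewf qfy tjdu dva cjyui kftsl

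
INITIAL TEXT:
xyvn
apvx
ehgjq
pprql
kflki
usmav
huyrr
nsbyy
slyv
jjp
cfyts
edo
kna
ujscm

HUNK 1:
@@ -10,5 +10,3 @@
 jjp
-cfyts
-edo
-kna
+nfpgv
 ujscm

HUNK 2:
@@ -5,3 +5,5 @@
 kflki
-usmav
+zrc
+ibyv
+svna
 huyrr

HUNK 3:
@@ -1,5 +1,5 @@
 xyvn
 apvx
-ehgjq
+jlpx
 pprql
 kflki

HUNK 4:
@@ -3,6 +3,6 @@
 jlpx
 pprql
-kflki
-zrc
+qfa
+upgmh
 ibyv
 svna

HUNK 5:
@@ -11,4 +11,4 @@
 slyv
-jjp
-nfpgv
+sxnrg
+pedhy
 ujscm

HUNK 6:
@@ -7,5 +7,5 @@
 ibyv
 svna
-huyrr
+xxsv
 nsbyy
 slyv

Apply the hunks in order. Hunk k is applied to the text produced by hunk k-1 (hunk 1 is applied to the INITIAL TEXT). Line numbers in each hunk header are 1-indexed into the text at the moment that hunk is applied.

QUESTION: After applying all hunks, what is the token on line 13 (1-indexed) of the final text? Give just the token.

Hunk 1: at line 10 remove [cfyts,edo,kna] add [nfpgv] -> 12 lines: xyvn apvx ehgjq pprql kflki usmav huyrr nsbyy slyv jjp nfpgv ujscm
Hunk 2: at line 5 remove [usmav] add [zrc,ibyv,svna] -> 14 lines: xyvn apvx ehgjq pprql kflki zrc ibyv svna huyrr nsbyy slyv jjp nfpgv ujscm
Hunk 3: at line 1 remove [ehgjq] add [jlpx] -> 14 lines: xyvn apvx jlpx pprql kflki zrc ibyv svna huyrr nsbyy slyv jjp nfpgv ujscm
Hunk 4: at line 3 remove [kflki,zrc] add [qfa,upgmh] -> 14 lines: xyvn apvx jlpx pprql qfa upgmh ibyv svna huyrr nsbyy slyv jjp nfpgv ujscm
Hunk 5: at line 11 remove [jjp,nfpgv] add [sxnrg,pedhy] -> 14 lines: xyvn apvx jlpx pprql qfa upgmh ibyv svna huyrr nsbyy slyv sxnrg pedhy ujscm
Hunk 6: at line 7 remove [huyrr] add [xxsv] -> 14 lines: xyvn apvx jlpx pprql qfa upgmh ibyv svna xxsv nsbyy slyv sxnrg pedhy ujscm
Final line 13: pedhy

Answer: pedhy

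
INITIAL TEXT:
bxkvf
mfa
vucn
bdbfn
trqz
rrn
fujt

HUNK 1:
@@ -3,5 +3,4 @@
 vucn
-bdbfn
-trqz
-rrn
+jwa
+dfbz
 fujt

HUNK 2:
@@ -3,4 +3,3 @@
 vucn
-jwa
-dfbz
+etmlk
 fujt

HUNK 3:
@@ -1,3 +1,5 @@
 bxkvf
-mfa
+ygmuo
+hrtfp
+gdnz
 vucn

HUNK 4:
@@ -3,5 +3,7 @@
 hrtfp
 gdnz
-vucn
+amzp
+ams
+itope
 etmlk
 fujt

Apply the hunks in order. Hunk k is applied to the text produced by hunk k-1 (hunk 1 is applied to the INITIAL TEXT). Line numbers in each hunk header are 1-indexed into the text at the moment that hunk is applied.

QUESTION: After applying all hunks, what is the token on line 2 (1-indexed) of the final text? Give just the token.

Answer: ygmuo

Derivation:
Hunk 1: at line 3 remove [bdbfn,trqz,rrn] add [jwa,dfbz] -> 6 lines: bxkvf mfa vucn jwa dfbz fujt
Hunk 2: at line 3 remove [jwa,dfbz] add [etmlk] -> 5 lines: bxkvf mfa vucn etmlk fujt
Hunk 3: at line 1 remove [mfa] add [ygmuo,hrtfp,gdnz] -> 7 lines: bxkvf ygmuo hrtfp gdnz vucn etmlk fujt
Hunk 4: at line 3 remove [vucn] add [amzp,ams,itope] -> 9 lines: bxkvf ygmuo hrtfp gdnz amzp ams itope etmlk fujt
Final line 2: ygmuo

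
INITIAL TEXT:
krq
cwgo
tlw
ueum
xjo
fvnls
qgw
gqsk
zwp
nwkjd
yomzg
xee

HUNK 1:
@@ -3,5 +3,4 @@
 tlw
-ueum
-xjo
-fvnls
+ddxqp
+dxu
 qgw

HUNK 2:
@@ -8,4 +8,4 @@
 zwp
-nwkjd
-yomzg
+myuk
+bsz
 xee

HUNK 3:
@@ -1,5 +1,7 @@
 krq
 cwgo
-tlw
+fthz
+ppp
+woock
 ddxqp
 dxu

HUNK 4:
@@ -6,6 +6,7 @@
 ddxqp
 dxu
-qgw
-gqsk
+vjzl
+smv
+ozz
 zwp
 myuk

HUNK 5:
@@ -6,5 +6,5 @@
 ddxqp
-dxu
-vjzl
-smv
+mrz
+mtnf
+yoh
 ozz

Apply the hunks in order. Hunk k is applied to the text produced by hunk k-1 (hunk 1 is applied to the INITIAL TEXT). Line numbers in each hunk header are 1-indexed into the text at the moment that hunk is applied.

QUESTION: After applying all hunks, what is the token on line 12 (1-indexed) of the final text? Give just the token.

Answer: myuk

Derivation:
Hunk 1: at line 3 remove [ueum,xjo,fvnls] add [ddxqp,dxu] -> 11 lines: krq cwgo tlw ddxqp dxu qgw gqsk zwp nwkjd yomzg xee
Hunk 2: at line 8 remove [nwkjd,yomzg] add [myuk,bsz] -> 11 lines: krq cwgo tlw ddxqp dxu qgw gqsk zwp myuk bsz xee
Hunk 3: at line 1 remove [tlw] add [fthz,ppp,woock] -> 13 lines: krq cwgo fthz ppp woock ddxqp dxu qgw gqsk zwp myuk bsz xee
Hunk 4: at line 6 remove [qgw,gqsk] add [vjzl,smv,ozz] -> 14 lines: krq cwgo fthz ppp woock ddxqp dxu vjzl smv ozz zwp myuk bsz xee
Hunk 5: at line 6 remove [dxu,vjzl,smv] add [mrz,mtnf,yoh] -> 14 lines: krq cwgo fthz ppp woock ddxqp mrz mtnf yoh ozz zwp myuk bsz xee
Final line 12: myuk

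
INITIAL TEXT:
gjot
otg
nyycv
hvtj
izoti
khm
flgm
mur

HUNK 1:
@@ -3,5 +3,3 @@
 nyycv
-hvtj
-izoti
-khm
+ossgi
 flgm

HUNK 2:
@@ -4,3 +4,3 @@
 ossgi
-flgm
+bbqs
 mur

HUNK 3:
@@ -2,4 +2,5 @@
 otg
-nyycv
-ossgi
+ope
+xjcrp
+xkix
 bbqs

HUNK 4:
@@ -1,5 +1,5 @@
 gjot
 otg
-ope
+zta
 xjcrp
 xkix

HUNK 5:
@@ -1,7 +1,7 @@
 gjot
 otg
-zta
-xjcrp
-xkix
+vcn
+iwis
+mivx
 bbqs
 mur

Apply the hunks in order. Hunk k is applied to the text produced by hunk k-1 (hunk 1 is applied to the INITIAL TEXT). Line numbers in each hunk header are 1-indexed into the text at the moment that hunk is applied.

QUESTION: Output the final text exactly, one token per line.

Answer: gjot
otg
vcn
iwis
mivx
bbqs
mur

Derivation:
Hunk 1: at line 3 remove [hvtj,izoti,khm] add [ossgi] -> 6 lines: gjot otg nyycv ossgi flgm mur
Hunk 2: at line 4 remove [flgm] add [bbqs] -> 6 lines: gjot otg nyycv ossgi bbqs mur
Hunk 3: at line 2 remove [nyycv,ossgi] add [ope,xjcrp,xkix] -> 7 lines: gjot otg ope xjcrp xkix bbqs mur
Hunk 4: at line 1 remove [ope] add [zta] -> 7 lines: gjot otg zta xjcrp xkix bbqs mur
Hunk 5: at line 1 remove [zta,xjcrp,xkix] add [vcn,iwis,mivx] -> 7 lines: gjot otg vcn iwis mivx bbqs mur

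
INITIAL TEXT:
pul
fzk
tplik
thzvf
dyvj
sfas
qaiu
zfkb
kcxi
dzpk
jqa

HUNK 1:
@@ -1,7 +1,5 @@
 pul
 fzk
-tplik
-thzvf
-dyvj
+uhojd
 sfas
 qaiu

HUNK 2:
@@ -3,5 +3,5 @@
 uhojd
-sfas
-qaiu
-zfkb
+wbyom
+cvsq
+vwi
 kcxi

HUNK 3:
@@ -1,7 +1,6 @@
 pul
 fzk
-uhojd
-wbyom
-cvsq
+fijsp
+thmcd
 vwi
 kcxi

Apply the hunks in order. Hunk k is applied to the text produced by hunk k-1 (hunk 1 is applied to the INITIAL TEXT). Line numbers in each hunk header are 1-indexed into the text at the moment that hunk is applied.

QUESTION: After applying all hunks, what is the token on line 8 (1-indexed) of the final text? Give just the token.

Answer: jqa

Derivation:
Hunk 1: at line 1 remove [tplik,thzvf,dyvj] add [uhojd] -> 9 lines: pul fzk uhojd sfas qaiu zfkb kcxi dzpk jqa
Hunk 2: at line 3 remove [sfas,qaiu,zfkb] add [wbyom,cvsq,vwi] -> 9 lines: pul fzk uhojd wbyom cvsq vwi kcxi dzpk jqa
Hunk 3: at line 1 remove [uhojd,wbyom,cvsq] add [fijsp,thmcd] -> 8 lines: pul fzk fijsp thmcd vwi kcxi dzpk jqa
Final line 8: jqa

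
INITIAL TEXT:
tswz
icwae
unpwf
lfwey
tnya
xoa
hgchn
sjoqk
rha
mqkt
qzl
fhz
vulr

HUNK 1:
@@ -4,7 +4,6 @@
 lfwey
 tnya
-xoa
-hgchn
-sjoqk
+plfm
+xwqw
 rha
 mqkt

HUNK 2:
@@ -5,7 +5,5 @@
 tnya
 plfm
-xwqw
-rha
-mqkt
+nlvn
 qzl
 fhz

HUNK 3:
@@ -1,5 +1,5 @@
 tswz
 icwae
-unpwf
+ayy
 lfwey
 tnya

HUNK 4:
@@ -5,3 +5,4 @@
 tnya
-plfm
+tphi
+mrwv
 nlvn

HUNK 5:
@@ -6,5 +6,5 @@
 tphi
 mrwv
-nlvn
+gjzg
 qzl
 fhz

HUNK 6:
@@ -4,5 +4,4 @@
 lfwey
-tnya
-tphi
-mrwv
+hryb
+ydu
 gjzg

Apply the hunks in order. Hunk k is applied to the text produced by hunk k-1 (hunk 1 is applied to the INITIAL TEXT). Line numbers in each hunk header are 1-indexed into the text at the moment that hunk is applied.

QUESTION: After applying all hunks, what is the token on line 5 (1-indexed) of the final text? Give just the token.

Answer: hryb

Derivation:
Hunk 1: at line 4 remove [xoa,hgchn,sjoqk] add [plfm,xwqw] -> 12 lines: tswz icwae unpwf lfwey tnya plfm xwqw rha mqkt qzl fhz vulr
Hunk 2: at line 5 remove [xwqw,rha,mqkt] add [nlvn] -> 10 lines: tswz icwae unpwf lfwey tnya plfm nlvn qzl fhz vulr
Hunk 3: at line 1 remove [unpwf] add [ayy] -> 10 lines: tswz icwae ayy lfwey tnya plfm nlvn qzl fhz vulr
Hunk 4: at line 5 remove [plfm] add [tphi,mrwv] -> 11 lines: tswz icwae ayy lfwey tnya tphi mrwv nlvn qzl fhz vulr
Hunk 5: at line 6 remove [nlvn] add [gjzg] -> 11 lines: tswz icwae ayy lfwey tnya tphi mrwv gjzg qzl fhz vulr
Hunk 6: at line 4 remove [tnya,tphi,mrwv] add [hryb,ydu] -> 10 lines: tswz icwae ayy lfwey hryb ydu gjzg qzl fhz vulr
Final line 5: hryb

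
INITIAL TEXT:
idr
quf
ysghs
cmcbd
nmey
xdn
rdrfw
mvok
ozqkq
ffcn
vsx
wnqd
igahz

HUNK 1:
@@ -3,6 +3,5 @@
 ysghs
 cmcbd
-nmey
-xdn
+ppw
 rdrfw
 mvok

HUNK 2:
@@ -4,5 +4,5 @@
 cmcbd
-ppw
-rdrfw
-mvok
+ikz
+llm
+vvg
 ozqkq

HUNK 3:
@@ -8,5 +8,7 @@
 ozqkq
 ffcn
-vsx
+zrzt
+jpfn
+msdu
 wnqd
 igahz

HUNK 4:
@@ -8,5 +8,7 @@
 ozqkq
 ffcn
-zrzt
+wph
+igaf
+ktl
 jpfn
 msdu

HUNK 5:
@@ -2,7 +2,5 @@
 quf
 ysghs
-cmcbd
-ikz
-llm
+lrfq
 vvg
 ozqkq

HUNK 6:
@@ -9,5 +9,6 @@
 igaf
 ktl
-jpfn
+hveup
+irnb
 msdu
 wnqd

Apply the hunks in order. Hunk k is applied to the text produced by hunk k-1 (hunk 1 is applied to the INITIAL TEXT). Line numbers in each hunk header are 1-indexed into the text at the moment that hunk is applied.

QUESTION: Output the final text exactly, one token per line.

Answer: idr
quf
ysghs
lrfq
vvg
ozqkq
ffcn
wph
igaf
ktl
hveup
irnb
msdu
wnqd
igahz

Derivation:
Hunk 1: at line 3 remove [nmey,xdn] add [ppw] -> 12 lines: idr quf ysghs cmcbd ppw rdrfw mvok ozqkq ffcn vsx wnqd igahz
Hunk 2: at line 4 remove [ppw,rdrfw,mvok] add [ikz,llm,vvg] -> 12 lines: idr quf ysghs cmcbd ikz llm vvg ozqkq ffcn vsx wnqd igahz
Hunk 3: at line 8 remove [vsx] add [zrzt,jpfn,msdu] -> 14 lines: idr quf ysghs cmcbd ikz llm vvg ozqkq ffcn zrzt jpfn msdu wnqd igahz
Hunk 4: at line 8 remove [zrzt] add [wph,igaf,ktl] -> 16 lines: idr quf ysghs cmcbd ikz llm vvg ozqkq ffcn wph igaf ktl jpfn msdu wnqd igahz
Hunk 5: at line 2 remove [cmcbd,ikz,llm] add [lrfq] -> 14 lines: idr quf ysghs lrfq vvg ozqkq ffcn wph igaf ktl jpfn msdu wnqd igahz
Hunk 6: at line 9 remove [jpfn] add [hveup,irnb] -> 15 lines: idr quf ysghs lrfq vvg ozqkq ffcn wph igaf ktl hveup irnb msdu wnqd igahz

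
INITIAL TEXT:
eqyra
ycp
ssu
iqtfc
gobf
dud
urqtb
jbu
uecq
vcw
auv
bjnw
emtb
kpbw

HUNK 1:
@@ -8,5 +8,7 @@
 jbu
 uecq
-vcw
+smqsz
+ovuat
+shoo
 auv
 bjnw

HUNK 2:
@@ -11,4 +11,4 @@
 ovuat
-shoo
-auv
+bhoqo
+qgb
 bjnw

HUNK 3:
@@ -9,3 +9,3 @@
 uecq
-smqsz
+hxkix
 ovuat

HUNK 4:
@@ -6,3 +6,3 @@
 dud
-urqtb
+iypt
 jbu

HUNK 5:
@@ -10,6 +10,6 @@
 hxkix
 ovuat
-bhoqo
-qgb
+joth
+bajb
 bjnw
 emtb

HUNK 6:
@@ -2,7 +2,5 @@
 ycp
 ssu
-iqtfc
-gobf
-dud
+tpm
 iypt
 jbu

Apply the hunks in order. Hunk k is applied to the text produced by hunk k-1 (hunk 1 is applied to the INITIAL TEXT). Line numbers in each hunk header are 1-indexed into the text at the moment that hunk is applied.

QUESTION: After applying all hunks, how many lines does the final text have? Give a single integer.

Answer: 14

Derivation:
Hunk 1: at line 8 remove [vcw] add [smqsz,ovuat,shoo] -> 16 lines: eqyra ycp ssu iqtfc gobf dud urqtb jbu uecq smqsz ovuat shoo auv bjnw emtb kpbw
Hunk 2: at line 11 remove [shoo,auv] add [bhoqo,qgb] -> 16 lines: eqyra ycp ssu iqtfc gobf dud urqtb jbu uecq smqsz ovuat bhoqo qgb bjnw emtb kpbw
Hunk 3: at line 9 remove [smqsz] add [hxkix] -> 16 lines: eqyra ycp ssu iqtfc gobf dud urqtb jbu uecq hxkix ovuat bhoqo qgb bjnw emtb kpbw
Hunk 4: at line 6 remove [urqtb] add [iypt] -> 16 lines: eqyra ycp ssu iqtfc gobf dud iypt jbu uecq hxkix ovuat bhoqo qgb bjnw emtb kpbw
Hunk 5: at line 10 remove [bhoqo,qgb] add [joth,bajb] -> 16 lines: eqyra ycp ssu iqtfc gobf dud iypt jbu uecq hxkix ovuat joth bajb bjnw emtb kpbw
Hunk 6: at line 2 remove [iqtfc,gobf,dud] add [tpm] -> 14 lines: eqyra ycp ssu tpm iypt jbu uecq hxkix ovuat joth bajb bjnw emtb kpbw
Final line count: 14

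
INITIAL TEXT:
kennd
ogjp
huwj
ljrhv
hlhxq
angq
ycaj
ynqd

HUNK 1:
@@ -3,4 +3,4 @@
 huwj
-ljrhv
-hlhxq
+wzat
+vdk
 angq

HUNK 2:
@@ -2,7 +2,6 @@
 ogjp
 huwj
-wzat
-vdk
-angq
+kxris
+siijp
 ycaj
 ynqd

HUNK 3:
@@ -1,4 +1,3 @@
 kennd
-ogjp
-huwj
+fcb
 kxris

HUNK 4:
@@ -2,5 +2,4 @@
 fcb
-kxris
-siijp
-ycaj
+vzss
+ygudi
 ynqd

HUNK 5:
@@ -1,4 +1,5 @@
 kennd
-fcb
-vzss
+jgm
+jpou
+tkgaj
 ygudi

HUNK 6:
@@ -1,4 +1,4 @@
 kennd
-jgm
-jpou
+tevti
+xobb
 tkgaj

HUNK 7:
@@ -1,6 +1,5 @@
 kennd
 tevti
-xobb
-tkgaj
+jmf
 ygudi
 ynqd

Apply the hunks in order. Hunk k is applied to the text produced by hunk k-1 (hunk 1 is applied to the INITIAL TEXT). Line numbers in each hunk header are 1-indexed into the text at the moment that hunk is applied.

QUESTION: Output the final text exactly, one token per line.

Answer: kennd
tevti
jmf
ygudi
ynqd

Derivation:
Hunk 1: at line 3 remove [ljrhv,hlhxq] add [wzat,vdk] -> 8 lines: kennd ogjp huwj wzat vdk angq ycaj ynqd
Hunk 2: at line 2 remove [wzat,vdk,angq] add [kxris,siijp] -> 7 lines: kennd ogjp huwj kxris siijp ycaj ynqd
Hunk 3: at line 1 remove [ogjp,huwj] add [fcb] -> 6 lines: kennd fcb kxris siijp ycaj ynqd
Hunk 4: at line 2 remove [kxris,siijp,ycaj] add [vzss,ygudi] -> 5 lines: kennd fcb vzss ygudi ynqd
Hunk 5: at line 1 remove [fcb,vzss] add [jgm,jpou,tkgaj] -> 6 lines: kennd jgm jpou tkgaj ygudi ynqd
Hunk 6: at line 1 remove [jgm,jpou] add [tevti,xobb] -> 6 lines: kennd tevti xobb tkgaj ygudi ynqd
Hunk 7: at line 1 remove [xobb,tkgaj] add [jmf] -> 5 lines: kennd tevti jmf ygudi ynqd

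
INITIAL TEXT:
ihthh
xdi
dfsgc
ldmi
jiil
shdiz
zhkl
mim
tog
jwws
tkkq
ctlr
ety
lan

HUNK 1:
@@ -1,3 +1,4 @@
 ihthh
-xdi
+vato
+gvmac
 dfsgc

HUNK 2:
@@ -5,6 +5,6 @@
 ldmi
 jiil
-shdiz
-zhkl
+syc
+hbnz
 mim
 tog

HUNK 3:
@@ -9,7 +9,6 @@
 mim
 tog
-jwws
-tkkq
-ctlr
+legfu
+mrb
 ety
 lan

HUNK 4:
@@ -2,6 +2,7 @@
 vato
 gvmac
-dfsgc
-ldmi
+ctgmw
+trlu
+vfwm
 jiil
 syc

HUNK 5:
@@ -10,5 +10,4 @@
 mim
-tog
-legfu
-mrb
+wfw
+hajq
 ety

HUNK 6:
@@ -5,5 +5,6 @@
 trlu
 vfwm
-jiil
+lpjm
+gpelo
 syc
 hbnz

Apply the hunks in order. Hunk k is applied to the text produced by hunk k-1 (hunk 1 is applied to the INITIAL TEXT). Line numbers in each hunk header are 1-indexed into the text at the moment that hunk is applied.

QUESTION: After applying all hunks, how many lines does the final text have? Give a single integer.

Hunk 1: at line 1 remove [xdi] add [vato,gvmac] -> 15 lines: ihthh vato gvmac dfsgc ldmi jiil shdiz zhkl mim tog jwws tkkq ctlr ety lan
Hunk 2: at line 5 remove [shdiz,zhkl] add [syc,hbnz] -> 15 lines: ihthh vato gvmac dfsgc ldmi jiil syc hbnz mim tog jwws tkkq ctlr ety lan
Hunk 3: at line 9 remove [jwws,tkkq,ctlr] add [legfu,mrb] -> 14 lines: ihthh vato gvmac dfsgc ldmi jiil syc hbnz mim tog legfu mrb ety lan
Hunk 4: at line 2 remove [dfsgc,ldmi] add [ctgmw,trlu,vfwm] -> 15 lines: ihthh vato gvmac ctgmw trlu vfwm jiil syc hbnz mim tog legfu mrb ety lan
Hunk 5: at line 10 remove [tog,legfu,mrb] add [wfw,hajq] -> 14 lines: ihthh vato gvmac ctgmw trlu vfwm jiil syc hbnz mim wfw hajq ety lan
Hunk 6: at line 5 remove [jiil] add [lpjm,gpelo] -> 15 lines: ihthh vato gvmac ctgmw trlu vfwm lpjm gpelo syc hbnz mim wfw hajq ety lan
Final line count: 15

Answer: 15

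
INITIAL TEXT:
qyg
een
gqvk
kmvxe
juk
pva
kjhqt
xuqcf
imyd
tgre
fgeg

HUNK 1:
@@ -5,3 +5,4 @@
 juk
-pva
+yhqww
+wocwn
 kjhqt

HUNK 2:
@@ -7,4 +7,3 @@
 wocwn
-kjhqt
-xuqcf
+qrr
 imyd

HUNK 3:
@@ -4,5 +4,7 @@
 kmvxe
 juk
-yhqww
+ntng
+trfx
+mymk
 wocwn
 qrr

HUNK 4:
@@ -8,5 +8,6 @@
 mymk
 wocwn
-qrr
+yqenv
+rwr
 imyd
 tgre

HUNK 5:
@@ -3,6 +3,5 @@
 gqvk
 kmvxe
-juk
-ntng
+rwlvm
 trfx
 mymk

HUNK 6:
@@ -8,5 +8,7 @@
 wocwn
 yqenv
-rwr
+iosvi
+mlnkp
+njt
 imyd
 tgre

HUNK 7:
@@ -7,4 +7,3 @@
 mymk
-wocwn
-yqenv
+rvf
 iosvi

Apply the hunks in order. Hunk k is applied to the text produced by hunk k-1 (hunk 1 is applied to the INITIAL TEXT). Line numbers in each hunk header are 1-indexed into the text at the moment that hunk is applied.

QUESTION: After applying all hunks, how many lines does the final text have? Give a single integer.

Hunk 1: at line 5 remove [pva] add [yhqww,wocwn] -> 12 lines: qyg een gqvk kmvxe juk yhqww wocwn kjhqt xuqcf imyd tgre fgeg
Hunk 2: at line 7 remove [kjhqt,xuqcf] add [qrr] -> 11 lines: qyg een gqvk kmvxe juk yhqww wocwn qrr imyd tgre fgeg
Hunk 3: at line 4 remove [yhqww] add [ntng,trfx,mymk] -> 13 lines: qyg een gqvk kmvxe juk ntng trfx mymk wocwn qrr imyd tgre fgeg
Hunk 4: at line 8 remove [qrr] add [yqenv,rwr] -> 14 lines: qyg een gqvk kmvxe juk ntng trfx mymk wocwn yqenv rwr imyd tgre fgeg
Hunk 5: at line 3 remove [juk,ntng] add [rwlvm] -> 13 lines: qyg een gqvk kmvxe rwlvm trfx mymk wocwn yqenv rwr imyd tgre fgeg
Hunk 6: at line 8 remove [rwr] add [iosvi,mlnkp,njt] -> 15 lines: qyg een gqvk kmvxe rwlvm trfx mymk wocwn yqenv iosvi mlnkp njt imyd tgre fgeg
Hunk 7: at line 7 remove [wocwn,yqenv] add [rvf] -> 14 lines: qyg een gqvk kmvxe rwlvm trfx mymk rvf iosvi mlnkp njt imyd tgre fgeg
Final line count: 14

Answer: 14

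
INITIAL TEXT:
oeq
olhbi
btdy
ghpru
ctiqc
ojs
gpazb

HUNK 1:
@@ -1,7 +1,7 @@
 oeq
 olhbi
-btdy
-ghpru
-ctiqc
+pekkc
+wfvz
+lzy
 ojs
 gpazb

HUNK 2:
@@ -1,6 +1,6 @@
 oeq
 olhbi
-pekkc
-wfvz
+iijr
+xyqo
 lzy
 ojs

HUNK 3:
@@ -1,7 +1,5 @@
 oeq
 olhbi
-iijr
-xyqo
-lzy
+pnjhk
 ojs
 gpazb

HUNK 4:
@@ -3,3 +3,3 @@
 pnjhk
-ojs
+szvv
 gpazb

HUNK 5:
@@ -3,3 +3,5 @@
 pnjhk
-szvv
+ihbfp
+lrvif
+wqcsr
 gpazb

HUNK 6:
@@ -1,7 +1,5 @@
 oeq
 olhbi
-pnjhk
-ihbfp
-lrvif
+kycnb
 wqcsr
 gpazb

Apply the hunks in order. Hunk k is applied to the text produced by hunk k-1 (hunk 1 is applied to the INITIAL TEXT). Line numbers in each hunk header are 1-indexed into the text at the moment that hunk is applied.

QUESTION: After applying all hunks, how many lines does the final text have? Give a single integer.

Hunk 1: at line 1 remove [btdy,ghpru,ctiqc] add [pekkc,wfvz,lzy] -> 7 lines: oeq olhbi pekkc wfvz lzy ojs gpazb
Hunk 2: at line 1 remove [pekkc,wfvz] add [iijr,xyqo] -> 7 lines: oeq olhbi iijr xyqo lzy ojs gpazb
Hunk 3: at line 1 remove [iijr,xyqo,lzy] add [pnjhk] -> 5 lines: oeq olhbi pnjhk ojs gpazb
Hunk 4: at line 3 remove [ojs] add [szvv] -> 5 lines: oeq olhbi pnjhk szvv gpazb
Hunk 5: at line 3 remove [szvv] add [ihbfp,lrvif,wqcsr] -> 7 lines: oeq olhbi pnjhk ihbfp lrvif wqcsr gpazb
Hunk 6: at line 1 remove [pnjhk,ihbfp,lrvif] add [kycnb] -> 5 lines: oeq olhbi kycnb wqcsr gpazb
Final line count: 5

Answer: 5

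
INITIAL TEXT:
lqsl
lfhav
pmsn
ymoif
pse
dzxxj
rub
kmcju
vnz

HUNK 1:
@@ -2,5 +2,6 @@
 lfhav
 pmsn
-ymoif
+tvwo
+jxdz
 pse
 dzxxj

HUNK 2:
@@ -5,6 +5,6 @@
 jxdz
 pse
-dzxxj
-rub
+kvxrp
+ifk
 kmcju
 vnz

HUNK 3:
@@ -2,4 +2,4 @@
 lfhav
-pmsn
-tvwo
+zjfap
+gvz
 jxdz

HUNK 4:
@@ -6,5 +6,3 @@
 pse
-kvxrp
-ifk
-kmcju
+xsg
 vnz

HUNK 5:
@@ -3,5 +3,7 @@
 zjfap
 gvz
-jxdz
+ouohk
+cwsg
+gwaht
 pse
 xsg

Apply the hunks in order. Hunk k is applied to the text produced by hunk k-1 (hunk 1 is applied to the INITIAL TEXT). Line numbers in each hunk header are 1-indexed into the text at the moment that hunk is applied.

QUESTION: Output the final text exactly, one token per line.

Hunk 1: at line 2 remove [ymoif] add [tvwo,jxdz] -> 10 lines: lqsl lfhav pmsn tvwo jxdz pse dzxxj rub kmcju vnz
Hunk 2: at line 5 remove [dzxxj,rub] add [kvxrp,ifk] -> 10 lines: lqsl lfhav pmsn tvwo jxdz pse kvxrp ifk kmcju vnz
Hunk 3: at line 2 remove [pmsn,tvwo] add [zjfap,gvz] -> 10 lines: lqsl lfhav zjfap gvz jxdz pse kvxrp ifk kmcju vnz
Hunk 4: at line 6 remove [kvxrp,ifk,kmcju] add [xsg] -> 8 lines: lqsl lfhav zjfap gvz jxdz pse xsg vnz
Hunk 5: at line 3 remove [jxdz] add [ouohk,cwsg,gwaht] -> 10 lines: lqsl lfhav zjfap gvz ouohk cwsg gwaht pse xsg vnz

Answer: lqsl
lfhav
zjfap
gvz
ouohk
cwsg
gwaht
pse
xsg
vnz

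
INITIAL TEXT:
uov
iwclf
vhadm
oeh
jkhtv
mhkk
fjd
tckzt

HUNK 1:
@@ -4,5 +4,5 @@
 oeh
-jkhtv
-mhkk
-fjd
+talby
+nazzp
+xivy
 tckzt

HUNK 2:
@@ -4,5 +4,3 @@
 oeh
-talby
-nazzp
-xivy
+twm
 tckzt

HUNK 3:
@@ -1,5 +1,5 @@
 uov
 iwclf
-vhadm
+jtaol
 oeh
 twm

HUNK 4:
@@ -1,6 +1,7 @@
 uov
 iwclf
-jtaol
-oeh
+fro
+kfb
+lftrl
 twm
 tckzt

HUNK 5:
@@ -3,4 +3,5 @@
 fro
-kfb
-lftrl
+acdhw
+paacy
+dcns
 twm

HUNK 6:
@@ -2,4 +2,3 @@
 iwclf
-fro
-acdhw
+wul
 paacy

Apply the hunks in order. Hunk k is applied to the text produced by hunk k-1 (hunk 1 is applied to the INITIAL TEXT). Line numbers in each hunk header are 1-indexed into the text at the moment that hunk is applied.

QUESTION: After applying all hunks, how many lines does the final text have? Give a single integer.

Hunk 1: at line 4 remove [jkhtv,mhkk,fjd] add [talby,nazzp,xivy] -> 8 lines: uov iwclf vhadm oeh talby nazzp xivy tckzt
Hunk 2: at line 4 remove [talby,nazzp,xivy] add [twm] -> 6 lines: uov iwclf vhadm oeh twm tckzt
Hunk 3: at line 1 remove [vhadm] add [jtaol] -> 6 lines: uov iwclf jtaol oeh twm tckzt
Hunk 4: at line 1 remove [jtaol,oeh] add [fro,kfb,lftrl] -> 7 lines: uov iwclf fro kfb lftrl twm tckzt
Hunk 5: at line 3 remove [kfb,lftrl] add [acdhw,paacy,dcns] -> 8 lines: uov iwclf fro acdhw paacy dcns twm tckzt
Hunk 6: at line 2 remove [fro,acdhw] add [wul] -> 7 lines: uov iwclf wul paacy dcns twm tckzt
Final line count: 7

Answer: 7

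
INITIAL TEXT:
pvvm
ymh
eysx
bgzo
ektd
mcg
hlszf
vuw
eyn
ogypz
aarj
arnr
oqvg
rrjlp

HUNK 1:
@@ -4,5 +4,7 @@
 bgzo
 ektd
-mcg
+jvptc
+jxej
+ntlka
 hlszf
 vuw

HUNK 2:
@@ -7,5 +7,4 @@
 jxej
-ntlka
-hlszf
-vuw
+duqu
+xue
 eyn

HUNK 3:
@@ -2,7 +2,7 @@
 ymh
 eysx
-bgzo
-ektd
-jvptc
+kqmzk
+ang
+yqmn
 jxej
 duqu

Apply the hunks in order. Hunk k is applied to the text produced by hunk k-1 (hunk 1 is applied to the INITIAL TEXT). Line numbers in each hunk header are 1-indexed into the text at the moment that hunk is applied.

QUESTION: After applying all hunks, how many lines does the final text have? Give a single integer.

Hunk 1: at line 4 remove [mcg] add [jvptc,jxej,ntlka] -> 16 lines: pvvm ymh eysx bgzo ektd jvptc jxej ntlka hlszf vuw eyn ogypz aarj arnr oqvg rrjlp
Hunk 2: at line 7 remove [ntlka,hlszf,vuw] add [duqu,xue] -> 15 lines: pvvm ymh eysx bgzo ektd jvptc jxej duqu xue eyn ogypz aarj arnr oqvg rrjlp
Hunk 3: at line 2 remove [bgzo,ektd,jvptc] add [kqmzk,ang,yqmn] -> 15 lines: pvvm ymh eysx kqmzk ang yqmn jxej duqu xue eyn ogypz aarj arnr oqvg rrjlp
Final line count: 15

Answer: 15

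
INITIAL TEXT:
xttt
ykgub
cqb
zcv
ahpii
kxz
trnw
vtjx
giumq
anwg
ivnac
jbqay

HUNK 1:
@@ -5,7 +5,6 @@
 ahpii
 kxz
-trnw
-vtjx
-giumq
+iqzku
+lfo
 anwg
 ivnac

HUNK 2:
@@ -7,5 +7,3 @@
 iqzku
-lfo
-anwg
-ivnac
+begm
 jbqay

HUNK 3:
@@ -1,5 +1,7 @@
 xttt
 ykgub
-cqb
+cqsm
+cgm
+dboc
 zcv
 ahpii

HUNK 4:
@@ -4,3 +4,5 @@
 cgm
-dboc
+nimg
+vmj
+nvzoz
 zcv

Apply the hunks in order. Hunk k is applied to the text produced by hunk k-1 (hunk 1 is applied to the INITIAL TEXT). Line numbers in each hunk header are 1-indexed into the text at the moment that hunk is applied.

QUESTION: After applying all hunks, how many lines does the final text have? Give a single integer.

Hunk 1: at line 5 remove [trnw,vtjx,giumq] add [iqzku,lfo] -> 11 lines: xttt ykgub cqb zcv ahpii kxz iqzku lfo anwg ivnac jbqay
Hunk 2: at line 7 remove [lfo,anwg,ivnac] add [begm] -> 9 lines: xttt ykgub cqb zcv ahpii kxz iqzku begm jbqay
Hunk 3: at line 1 remove [cqb] add [cqsm,cgm,dboc] -> 11 lines: xttt ykgub cqsm cgm dboc zcv ahpii kxz iqzku begm jbqay
Hunk 4: at line 4 remove [dboc] add [nimg,vmj,nvzoz] -> 13 lines: xttt ykgub cqsm cgm nimg vmj nvzoz zcv ahpii kxz iqzku begm jbqay
Final line count: 13

Answer: 13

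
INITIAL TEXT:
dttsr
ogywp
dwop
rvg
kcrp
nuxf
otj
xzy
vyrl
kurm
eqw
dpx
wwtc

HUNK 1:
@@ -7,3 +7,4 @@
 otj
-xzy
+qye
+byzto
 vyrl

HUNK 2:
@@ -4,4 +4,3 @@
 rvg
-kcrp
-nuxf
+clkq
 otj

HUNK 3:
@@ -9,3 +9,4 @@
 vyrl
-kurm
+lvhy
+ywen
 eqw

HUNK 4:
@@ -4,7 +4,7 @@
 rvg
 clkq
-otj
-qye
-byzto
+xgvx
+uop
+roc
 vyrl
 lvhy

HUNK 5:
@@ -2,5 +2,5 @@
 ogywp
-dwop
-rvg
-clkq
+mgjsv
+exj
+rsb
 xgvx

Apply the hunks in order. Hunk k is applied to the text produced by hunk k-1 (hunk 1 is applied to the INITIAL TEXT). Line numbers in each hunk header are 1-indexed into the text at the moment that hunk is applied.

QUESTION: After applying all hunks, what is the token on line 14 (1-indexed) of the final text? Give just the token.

Hunk 1: at line 7 remove [xzy] add [qye,byzto] -> 14 lines: dttsr ogywp dwop rvg kcrp nuxf otj qye byzto vyrl kurm eqw dpx wwtc
Hunk 2: at line 4 remove [kcrp,nuxf] add [clkq] -> 13 lines: dttsr ogywp dwop rvg clkq otj qye byzto vyrl kurm eqw dpx wwtc
Hunk 3: at line 9 remove [kurm] add [lvhy,ywen] -> 14 lines: dttsr ogywp dwop rvg clkq otj qye byzto vyrl lvhy ywen eqw dpx wwtc
Hunk 4: at line 4 remove [otj,qye,byzto] add [xgvx,uop,roc] -> 14 lines: dttsr ogywp dwop rvg clkq xgvx uop roc vyrl lvhy ywen eqw dpx wwtc
Hunk 5: at line 2 remove [dwop,rvg,clkq] add [mgjsv,exj,rsb] -> 14 lines: dttsr ogywp mgjsv exj rsb xgvx uop roc vyrl lvhy ywen eqw dpx wwtc
Final line 14: wwtc

Answer: wwtc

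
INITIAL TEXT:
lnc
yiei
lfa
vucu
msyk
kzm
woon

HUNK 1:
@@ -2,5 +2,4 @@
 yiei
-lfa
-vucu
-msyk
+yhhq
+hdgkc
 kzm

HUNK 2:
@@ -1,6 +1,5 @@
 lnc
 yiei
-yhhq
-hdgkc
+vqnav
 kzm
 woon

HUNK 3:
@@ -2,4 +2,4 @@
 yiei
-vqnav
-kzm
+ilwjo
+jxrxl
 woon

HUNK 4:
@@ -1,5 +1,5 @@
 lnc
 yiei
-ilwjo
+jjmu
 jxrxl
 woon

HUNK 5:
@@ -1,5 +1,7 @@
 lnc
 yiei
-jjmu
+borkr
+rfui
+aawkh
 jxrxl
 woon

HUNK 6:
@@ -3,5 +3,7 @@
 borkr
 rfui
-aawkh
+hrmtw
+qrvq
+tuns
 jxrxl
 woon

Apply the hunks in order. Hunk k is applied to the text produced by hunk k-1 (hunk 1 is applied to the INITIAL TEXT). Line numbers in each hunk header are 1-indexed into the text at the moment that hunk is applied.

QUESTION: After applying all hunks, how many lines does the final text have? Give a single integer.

Hunk 1: at line 2 remove [lfa,vucu,msyk] add [yhhq,hdgkc] -> 6 lines: lnc yiei yhhq hdgkc kzm woon
Hunk 2: at line 1 remove [yhhq,hdgkc] add [vqnav] -> 5 lines: lnc yiei vqnav kzm woon
Hunk 3: at line 2 remove [vqnav,kzm] add [ilwjo,jxrxl] -> 5 lines: lnc yiei ilwjo jxrxl woon
Hunk 4: at line 1 remove [ilwjo] add [jjmu] -> 5 lines: lnc yiei jjmu jxrxl woon
Hunk 5: at line 1 remove [jjmu] add [borkr,rfui,aawkh] -> 7 lines: lnc yiei borkr rfui aawkh jxrxl woon
Hunk 6: at line 3 remove [aawkh] add [hrmtw,qrvq,tuns] -> 9 lines: lnc yiei borkr rfui hrmtw qrvq tuns jxrxl woon
Final line count: 9

Answer: 9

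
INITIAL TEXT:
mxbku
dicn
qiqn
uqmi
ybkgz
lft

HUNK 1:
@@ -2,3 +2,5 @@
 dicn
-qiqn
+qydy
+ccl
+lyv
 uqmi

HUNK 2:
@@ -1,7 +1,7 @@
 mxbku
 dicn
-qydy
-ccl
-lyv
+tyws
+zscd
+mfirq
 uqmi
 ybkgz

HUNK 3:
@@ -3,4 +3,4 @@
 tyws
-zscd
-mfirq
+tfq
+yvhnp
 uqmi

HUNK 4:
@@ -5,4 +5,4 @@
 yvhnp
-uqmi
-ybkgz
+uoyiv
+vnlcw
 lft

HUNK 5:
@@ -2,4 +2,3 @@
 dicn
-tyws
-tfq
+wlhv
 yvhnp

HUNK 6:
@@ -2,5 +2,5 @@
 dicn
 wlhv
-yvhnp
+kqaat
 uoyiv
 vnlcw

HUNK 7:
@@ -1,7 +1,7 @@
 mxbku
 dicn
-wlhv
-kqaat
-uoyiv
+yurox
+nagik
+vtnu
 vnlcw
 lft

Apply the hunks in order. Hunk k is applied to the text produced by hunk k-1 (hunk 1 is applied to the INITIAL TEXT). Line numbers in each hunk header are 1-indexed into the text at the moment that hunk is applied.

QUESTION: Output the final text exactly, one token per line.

Hunk 1: at line 2 remove [qiqn] add [qydy,ccl,lyv] -> 8 lines: mxbku dicn qydy ccl lyv uqmi ybkgz lft
Hunk 2: at line 1 remove [qydy,ccl,lyv] add [tyws,zscd,mfirq] -> 8 lines: mxbku dicn tyws zscd mfirq uqmi ybkgz lft
Hunk 3: at line 3 remove [zscd,mfirq] add [tfq,yvhnp] -> 8 lines: mxbku dicn tyws tfq yvhnp uqmi ybkgz lft
Hunk 4: at line 5 remove [uqmi,ybkgz] add [uoyiv,vnlcw] -> 8 lines: mxbku dicn tyws tfq yvhnp uoyiv vnlcw lft
Hunk 5: at line 2 remove [tyws,tfq] add [wlhv] -> 7 lines: mxbku dicn wlhv yvhnp uoyiv vnlcw lft
Hunk 6: at line 2 remove [yvhnp] add [kqaat] -> 7 lines: mxbku dicn wlhv kqaat uoyiv vnlcw lft
Hunk 7: at line 1 remove [wlhv,kqaat,uoyiv] add [yurox,nagik,vtnu] -> 7 lines: mxbku dicn yurox nagik vtnu vnlcw lft

Answer: mxbku
dicn
yurox
nagik
vtnu
vnlcw
lft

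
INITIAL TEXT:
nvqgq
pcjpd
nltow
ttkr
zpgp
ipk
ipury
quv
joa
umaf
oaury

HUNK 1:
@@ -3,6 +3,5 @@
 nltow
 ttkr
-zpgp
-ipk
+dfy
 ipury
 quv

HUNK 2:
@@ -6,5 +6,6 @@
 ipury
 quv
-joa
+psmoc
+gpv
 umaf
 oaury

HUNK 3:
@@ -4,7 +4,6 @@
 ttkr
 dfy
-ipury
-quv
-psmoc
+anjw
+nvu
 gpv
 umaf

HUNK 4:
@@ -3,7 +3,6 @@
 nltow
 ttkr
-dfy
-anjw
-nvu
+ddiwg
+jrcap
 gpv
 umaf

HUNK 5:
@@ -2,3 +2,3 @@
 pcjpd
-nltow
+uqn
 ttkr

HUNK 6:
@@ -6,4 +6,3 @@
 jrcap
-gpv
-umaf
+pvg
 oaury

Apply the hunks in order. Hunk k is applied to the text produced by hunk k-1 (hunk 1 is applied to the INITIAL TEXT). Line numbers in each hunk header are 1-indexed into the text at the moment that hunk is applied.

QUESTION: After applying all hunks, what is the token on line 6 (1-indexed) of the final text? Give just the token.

Hunk 1: at line 3 remove [zpgp,ipk] add [dfy] -> 10 lines: nvqgq pcjpd nltow ttkr dfy ipury quv joa umaf oaury
Hunk 2: at line 6 remove [joa] add [psmoc,gpv] -> 11 lines: nvqgq pcjpd nltow ttkr dfy ipury quv psmoc gpv umaf oaury
Hunk 3: at line 4 remove [ipury,quv,psmoc] add [anjw,nvu] -> 10 lines: nvqgq pcjpd nltow ttkr dfy anjw nvu gpv umaf oaury
Hunk 4: at line 3 remove [dfy,anjw,nvu] add [ddiwg,jrcap] -> 9 lines: nvqgq pcjpd nltow ttkr ddiwg jrcap gpv umaf oaury
Hunk 5: at line 2 remove [nltow] add [uqn] -> 9 lines: nvqgq pcjpd uqn ttkr ddiwg jrcap gpv umaf oaury
Hunk 6: at line 6 remove [gpv,umaf] add [pvg] -> 8 lines: nvqgq pcjpd uqn ttkr ddiwg jrcap pvg oaury
Final line 6: jrcap

Answer: jrcap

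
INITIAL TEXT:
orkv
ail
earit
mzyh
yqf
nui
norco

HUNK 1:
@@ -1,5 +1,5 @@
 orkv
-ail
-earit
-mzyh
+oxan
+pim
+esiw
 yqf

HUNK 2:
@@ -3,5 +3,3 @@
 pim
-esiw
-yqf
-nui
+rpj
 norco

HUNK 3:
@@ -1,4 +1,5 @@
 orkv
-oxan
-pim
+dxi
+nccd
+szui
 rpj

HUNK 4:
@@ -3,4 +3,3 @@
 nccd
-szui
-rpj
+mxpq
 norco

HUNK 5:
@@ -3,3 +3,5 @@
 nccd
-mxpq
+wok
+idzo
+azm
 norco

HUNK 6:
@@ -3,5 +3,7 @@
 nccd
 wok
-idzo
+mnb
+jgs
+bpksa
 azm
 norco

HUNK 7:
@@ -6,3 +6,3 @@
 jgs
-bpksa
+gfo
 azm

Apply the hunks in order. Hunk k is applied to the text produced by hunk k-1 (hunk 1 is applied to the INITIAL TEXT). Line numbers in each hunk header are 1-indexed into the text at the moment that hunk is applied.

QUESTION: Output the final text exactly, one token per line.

Hunk 1: at line 1 remove [ail,earit,mzyh] add [oxan,pim,esiw] -> 7 lines: orkv oxan pim esiw yqf nui norco
Hunk 2: at line 3 remove [esiw,yqf,nui] add [rpj] -> 5 lines: orkv oxan pim rpj norco
Hunk 3: at line 1 remove [oxan,pim] add [dxi,nccd,szui] -> 6 lines: orkv dxi nccd szui rpj norco
Hunk 4: at line 3 remove [szui,rpj] add [mxpq] -> 5 lines: orkv dxi nccd mxpq norco
Hunk 5: at line 3 remove [mxpq] add [wok,idzo,azm] -> 7 lines: orkv dxi nccd wok idzo azm norco
Hunk 6: at line 3 remove [idzo] add [mnb,jgs,bpksa] -> 9 lines: orkv dxi nccd wok mnb jgs bpksa azm norco
Hunk 7: at line 6 remove [bpksa] add [gfo] -> 9 lines: orkv dxi nccd wok mnb jgs gfo azm norco

Answer: orkv
dxi
nccd
wok
mnb
jgs
gfo
azm
norco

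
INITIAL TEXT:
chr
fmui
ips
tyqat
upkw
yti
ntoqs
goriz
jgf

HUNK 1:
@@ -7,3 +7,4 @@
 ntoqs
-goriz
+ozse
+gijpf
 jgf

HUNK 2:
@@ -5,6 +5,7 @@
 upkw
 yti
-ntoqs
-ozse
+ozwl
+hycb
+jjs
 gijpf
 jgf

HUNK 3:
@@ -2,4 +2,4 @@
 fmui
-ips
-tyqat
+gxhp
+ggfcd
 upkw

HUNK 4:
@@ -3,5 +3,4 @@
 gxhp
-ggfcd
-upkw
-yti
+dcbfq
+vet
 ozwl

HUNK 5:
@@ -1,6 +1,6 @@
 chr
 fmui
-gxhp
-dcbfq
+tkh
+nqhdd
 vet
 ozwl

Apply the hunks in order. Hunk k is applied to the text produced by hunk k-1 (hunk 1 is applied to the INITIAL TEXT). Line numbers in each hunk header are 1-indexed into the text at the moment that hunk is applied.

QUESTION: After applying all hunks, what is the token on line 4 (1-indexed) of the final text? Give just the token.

Answer: nqhdd

Derivation:
Hunk 1: at line 7 remove [goriz] add [ozse,gijpf] -> 10 lines: chr fmui ips tyqat upkw yti ntoqs ozse gijpf jgf
Hunk 2: at line 5 remove [ntoqs,ozse] add [ozwl,hycb,jjs] -> 11 lines: chr fmui ips tyqat upkw yti ozwl hycb jjs gijpf jgf
Hunk 3: at line 2 remove [ips,tyqat] add [gxhp,ggfcd] -> 11 lines: chr fmui gxhp ggfcd upkw yti ozwl hycb jjs gijpf jgf
Hunk 4: at line 3 remove [ggfcd,upkw,yti] add [dcbfq,vet] -> 10 lines: chr fmui gxhp dcbfq vet ozwl hycb jjs gijpf jgf
Hunk 5: at line 1 remove [gxhp,dcbfq] add [tkh,nqhdd] -> 10 lines: chr fmui tkh nqhdd vet ozwl hycb jjs gijpf jgf
Final line 4: nqhdd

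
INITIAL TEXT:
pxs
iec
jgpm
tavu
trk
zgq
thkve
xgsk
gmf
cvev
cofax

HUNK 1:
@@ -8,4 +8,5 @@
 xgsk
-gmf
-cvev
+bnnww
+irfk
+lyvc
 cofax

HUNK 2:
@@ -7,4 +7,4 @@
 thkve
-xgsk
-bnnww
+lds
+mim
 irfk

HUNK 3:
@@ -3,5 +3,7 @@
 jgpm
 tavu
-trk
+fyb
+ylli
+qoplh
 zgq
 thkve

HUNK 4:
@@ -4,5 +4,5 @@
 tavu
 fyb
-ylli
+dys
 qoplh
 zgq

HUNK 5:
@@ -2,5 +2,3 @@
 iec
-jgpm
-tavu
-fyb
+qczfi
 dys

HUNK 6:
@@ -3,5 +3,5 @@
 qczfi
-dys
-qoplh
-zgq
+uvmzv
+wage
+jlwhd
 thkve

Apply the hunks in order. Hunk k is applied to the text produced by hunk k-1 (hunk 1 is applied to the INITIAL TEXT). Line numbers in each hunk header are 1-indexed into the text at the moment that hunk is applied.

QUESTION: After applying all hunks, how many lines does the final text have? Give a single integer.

Hunk 1: at line 8 remove [gmf,cvev] add [bnnww,irfk,lyvc] -> 12 lines: pxs iec jgpm tavu trk zgq thkve xgsk bnnww irfk lyvc cofax
Hunk 2: at line 7 remove [xgsk,bnnww] add [lds,mim] -> 12 lines: pxs iec jgpm tavu trk zgq thkve lds mim irfk lyvc cofax
Hunk 3: at line 3 remove [trk] add [fyb,ylli,qoplh] -> 14 lines: pxs iec jgpm tavu fyb ylli qoplh zgq thkve lds mim irfk lyvc cofax
Hunk 4: at line 4 remove [ylli] add [dys] -> 14 lines: pxs iec jgpm tavu fyb dys qoplh zgq thkve lds mim irfk lyvc cofax
Hunk 5: at line 2 remove [jgpm,tavu,fyb] add [qczfi] -> 12 lines: pxs iec qczfi dys qoplh zgq thkve lds mim irfk lyvc cofax
Hunk 6: at line 3 remove [dys,qoplh,zgq] add [uvmzv,wage,jlwhd] -> 12 lines: pxs iec qczfi uvmzv wage jlwhd thkve lds mim irfk lyvc cofax
Final line count: 12

Answer: 12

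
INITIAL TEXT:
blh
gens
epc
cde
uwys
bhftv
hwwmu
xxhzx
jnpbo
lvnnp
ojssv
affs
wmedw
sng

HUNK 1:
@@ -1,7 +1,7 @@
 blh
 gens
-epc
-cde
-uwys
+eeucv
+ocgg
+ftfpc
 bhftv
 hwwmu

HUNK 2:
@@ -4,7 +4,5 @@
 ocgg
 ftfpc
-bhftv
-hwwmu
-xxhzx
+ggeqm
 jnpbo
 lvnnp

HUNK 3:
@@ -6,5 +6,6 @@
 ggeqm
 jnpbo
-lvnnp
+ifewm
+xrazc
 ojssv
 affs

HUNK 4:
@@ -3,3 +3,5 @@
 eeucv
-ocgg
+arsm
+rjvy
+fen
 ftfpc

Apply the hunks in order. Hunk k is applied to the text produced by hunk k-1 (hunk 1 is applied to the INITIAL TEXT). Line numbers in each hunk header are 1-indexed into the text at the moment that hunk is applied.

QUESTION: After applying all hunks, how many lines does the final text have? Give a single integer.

Hunk 1: at line 1 remove [epc,cde,uwys] add [eeucv,ocgg,ftfpc] -> 14 lines: blh gens eeucv ocgg ftfpc bhftv hwwmu xxhzx jnpbo lvnnp ojssv affs wmedw sng
Hunk 2: at line 4 remove [bhftv,hwwmu,xxhzx] add [ggeqm] -> 12 lines: blh gens eeucv ocgg ftfpc ggeqm jnpbo lvnnp ojssv affs wmedw sng
Hunk 3: at line 6 remove [lvnnp] add [ifewm,xrazc] -> 13 lines: blh gens eeucv ocgg ftfpc ggeqm jnpbo ifewm xrazc ojssv affs wmedw sng
Hunk 4: at line 3 remove [ocgg] add [arsm,rjvy,fen] -> 15 lines: blh gens eeucv arsm rjvy fen ftfpc ggeqm jnpbo ifewm xrazc ojssv affs wmedw sng
Final line count: 15

Answer: 15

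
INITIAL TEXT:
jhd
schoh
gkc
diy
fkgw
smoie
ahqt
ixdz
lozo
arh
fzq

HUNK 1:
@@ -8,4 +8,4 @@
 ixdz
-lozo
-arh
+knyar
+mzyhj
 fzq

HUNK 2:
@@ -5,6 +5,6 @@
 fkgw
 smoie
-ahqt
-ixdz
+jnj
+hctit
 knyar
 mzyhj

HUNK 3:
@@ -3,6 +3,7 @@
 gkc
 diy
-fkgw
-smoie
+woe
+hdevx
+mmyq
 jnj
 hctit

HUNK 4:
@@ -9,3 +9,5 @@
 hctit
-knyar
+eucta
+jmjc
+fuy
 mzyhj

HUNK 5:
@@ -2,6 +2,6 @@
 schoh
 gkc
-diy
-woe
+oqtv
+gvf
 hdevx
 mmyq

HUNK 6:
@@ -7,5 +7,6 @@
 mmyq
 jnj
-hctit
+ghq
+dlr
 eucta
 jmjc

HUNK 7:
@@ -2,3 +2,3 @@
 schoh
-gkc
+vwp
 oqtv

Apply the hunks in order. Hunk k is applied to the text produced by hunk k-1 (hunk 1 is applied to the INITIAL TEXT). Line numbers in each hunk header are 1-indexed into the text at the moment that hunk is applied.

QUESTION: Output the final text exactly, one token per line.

Hunk 1: at line 8 remove [lozo,arh] add [knyar,mzyhj] -> 11 lines: jhd schoh gkc diy fkgw smoie ahqt ixdz knyar mzyhj fzq
Hunk 2: at line 5 remove [ahqt,ixdz] add [jnj,hctit] -> 11 lines: jhd schoh gkc diy fkgw smoie jnj hctit knyar mzyhj fzq
Hunk 3: at line 3 remove [fkgw,smoie] add [woe,hdevx,mmyq] -> 12 lines: jhd schoh gkc diy woe hdevx mmyq jnj hctit knyar mzyhj fzq
Hunk 4: at line 9 remove [knyar] add [eucta,jmjc,fuy] -> 14 lines: jhd schoh gkc diy woe hdevx mmyq jnj hctit eucta jmjc fuy mzyhj fzq
Hunk 5: at line 2 remove [diy,woe] add [oqtv,gvf] -> 14 lines: jhd schoh gkc oqtv gvf hdevx mmyq jnj hctit eucta jmjc fuy mzyhj fzq
Hunk 6: at line 7 remove [hctit] add [ghq,dlr] -> 15 lines: jhd schoh gkc oqtv gvf hdevx mmyq jnj ghq dlr eucta jmjc fuy mzyhj fzq
Hunk 7: at line 2 remove [gkc] add [vwp] -> 15 lines: jhd schoh vwp oqtv gvf hdevx mmyq jnj ghq dlr eucta jmjc fuy mzyhj fzq

Answer: jhd
schoh
vwp
oqtv
gvf
hdevx
mmyq
jnj
ghq
dlr
eucta
jmjc
fuy
mzyhj
fzq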